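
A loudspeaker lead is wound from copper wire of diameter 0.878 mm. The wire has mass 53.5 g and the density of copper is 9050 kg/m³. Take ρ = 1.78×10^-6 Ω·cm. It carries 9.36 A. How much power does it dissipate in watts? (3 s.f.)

25.1 W

ρ = 1.78×10^-6 Ω·cm = 1.78×10^-8 Ω·m
A = π(d/2)² = π(4.3900e-04 m)² = 6.0545e-07 m²
L = m/(density·A) = 0.0535/(9050×6.0545e-07) = 9.764 m
R = ρL/A = (1.78×10^-8)(9.764)/(6.0545e-07) = 0.2871 Ω
P = I²R = (9.36)² × 0.2871 = 25.1 W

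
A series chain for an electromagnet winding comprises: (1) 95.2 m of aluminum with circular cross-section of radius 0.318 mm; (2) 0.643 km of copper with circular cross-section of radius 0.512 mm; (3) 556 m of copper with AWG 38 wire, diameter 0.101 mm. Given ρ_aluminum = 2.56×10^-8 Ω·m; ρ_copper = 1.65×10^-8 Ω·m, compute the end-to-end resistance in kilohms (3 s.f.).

Seg 1: A = πr² = π(3.1800e-04 m)² = 3.177e-07 m²
R_1 = (2.56×10^-8)(95.2)/(3.177e-07) = 7.671 Ω
Seg 2: A = πr² = π(5.1200e-04 m)² = 8.235e-07 m²
R_2 = (1.65×10^-8)(643)/(8.235e-07) = 12.88 Ω
Seg 3: A = π(0.101/2 mm)² = π(5.0500e-05 m)² = 8.012e-09 m²
R_3 = (1.65×10^-8)(556)/(8.012e-09) = 1145 Ω
R_total = R_1 + R_2 + R_3 = 1.17 kΩ

1.17 kΩ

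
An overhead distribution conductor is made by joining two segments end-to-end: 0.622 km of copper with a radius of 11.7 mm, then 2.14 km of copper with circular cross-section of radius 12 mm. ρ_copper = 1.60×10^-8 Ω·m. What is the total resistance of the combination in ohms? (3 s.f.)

0.0988 Ω

Segment 1: A = πr² = π(1.1700e-02 m)² = 4.301e-04 m²
R₁ = ρL/A = (1.60×10^-8)(622)/(4.301e-04) = 0.02314 Ω
Segment 2: A = πr² = π(1.2000e-02 m)² = 4.524e-04 m²
R₂ = (1.60×10^-8)(2140)/(4.524e-04) = 0.07569 Ω
R = R₁ + R₂ = 0.0988 Ω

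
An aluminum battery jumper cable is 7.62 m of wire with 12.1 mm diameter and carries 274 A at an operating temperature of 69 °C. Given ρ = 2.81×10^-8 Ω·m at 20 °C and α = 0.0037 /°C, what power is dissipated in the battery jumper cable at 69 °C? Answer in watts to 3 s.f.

165 W

A = π(d/2)² = π(6.0500e-03 m)² = 1.150e-04 m²
R₍20₎ = ρL/A = (2.81×10^-8)(7.62)/(1.150e-04) = 0.001862 Ω
R₍69₎ = R₍20₎(1 + αΔT) = 0.001862 × (1 + 0.0037×49) = 0.0022 Ω
P = I²R = (274)² × 0.0022 = 165 W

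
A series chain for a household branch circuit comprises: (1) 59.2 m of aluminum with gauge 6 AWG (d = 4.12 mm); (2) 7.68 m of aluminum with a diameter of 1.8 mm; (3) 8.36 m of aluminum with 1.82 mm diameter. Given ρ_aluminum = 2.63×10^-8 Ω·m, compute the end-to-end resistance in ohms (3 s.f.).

0.281 Ω

Seg 1: A = π(4.12/2 mm)² = π(2.0600e-03 m)² = 1.333e-05 m²
R_1 = (2.63×10^-8)(59.2)/(1.333e-05) = 0.1168 Ω
Seg 2: A = π(d/2)² = π(9.0000e-04 m)² = 2.545e-06 m²
R_2 = (2.63×10^-8)(7.68)/(2.545e-06) = 0.07937 Ω
Seg 3: A = π(d/2)² = π(9.1000e-04 m)² = 2.602e-06 m²
R_3 = (2.63×10^-8)(8.36)/(2.602e-06) = 0.08451 Ω
R_total = R_1 + R_2 + R_3 = 0.281 Ω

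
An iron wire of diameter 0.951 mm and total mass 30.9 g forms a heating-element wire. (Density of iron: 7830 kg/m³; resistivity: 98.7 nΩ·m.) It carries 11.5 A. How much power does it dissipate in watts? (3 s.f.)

102 W

ρ = 98.7 nΩ·m = 9.87×10^-8 Ω·m
A = π(d/2)² = π(4.7550e-04 m)² = 7.1031e-07 m²
L = m/(density·A) = 0.0309/(7830×7.1031e-07) = 5.556 m
R = ρL/A = (9.87×10^-8)(5.556)/(7.1031e-07) = 0.772 Ω
P = I²R = (11.5)² × 0.772 = 102 W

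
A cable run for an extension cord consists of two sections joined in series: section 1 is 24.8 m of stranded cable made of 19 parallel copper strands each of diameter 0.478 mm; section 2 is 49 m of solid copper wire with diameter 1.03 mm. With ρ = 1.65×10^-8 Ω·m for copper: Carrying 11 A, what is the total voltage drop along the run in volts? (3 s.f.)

Section 1: A_strand = π(2.3900e-04)² = 1.795e-07 m²; R₁ = ρL/(N·A_s) = (1.65×10^-8)(24.8)/(19×1.795e-07) = 0.12 Ω
Section 2: A = π(d/2)² = π(5.1500e-04 m)² = 8.332e-07 m²
R₂ = (1.65×10^-8)(49)/(8.332e-07) = 0.9703 Ω
R = R₁ + R₂ = 1.09 Ω
V = IR = 11 × 1.09 = 12.0 V

12.0 V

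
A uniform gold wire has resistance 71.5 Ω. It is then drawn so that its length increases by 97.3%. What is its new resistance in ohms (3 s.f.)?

k = 1 + 97.3/100 = 1.973; volume constant ⇒ A' = A/k, so R' = k²R.
R' = 3.893 × 71.5 = 278 Ω

278 Ω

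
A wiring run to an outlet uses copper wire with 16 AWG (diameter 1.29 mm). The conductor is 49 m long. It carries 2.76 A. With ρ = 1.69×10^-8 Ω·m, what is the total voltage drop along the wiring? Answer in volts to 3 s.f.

A = π(1.29/2 mm)² = π(6.4500e-04 m)² = 1.307e-06 m²
R = ρL/A = (1.69×10^-8)(49)/(1.307e-06) = 0.6336 Ω
V = IR = 2.76 × 0.6336 = 1.75 V

1.75 V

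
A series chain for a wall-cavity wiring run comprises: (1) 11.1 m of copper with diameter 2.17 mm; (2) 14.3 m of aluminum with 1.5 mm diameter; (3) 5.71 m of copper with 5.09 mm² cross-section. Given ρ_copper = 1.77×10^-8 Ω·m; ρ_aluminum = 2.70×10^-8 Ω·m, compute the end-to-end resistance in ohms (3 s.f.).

Seg 1: A = π(d/2)² = π(1.0850e-03 m)² = 3.698e-06 m²
R_1 = (1.77×10^-8)(11.1)/(3.698e-06) = 0.05312 Ω
Seg 2: A = π(d/2)² = π(7.5000e-04 m)² = 1.767e-06 m²
R_2 = (2.70×10^-8)(14.3)/(1.767e-06) = 0.2185 Ω
Seg 3: A = 5.09 mm² = 5.090e-06 m²
R_3 = (1.77×10^-8)(5.71)/(5.090e-06) = 0.01986 Ω
R_total = R_1 + R_2 + R_3 = 0.291 Ω

0.291 Ω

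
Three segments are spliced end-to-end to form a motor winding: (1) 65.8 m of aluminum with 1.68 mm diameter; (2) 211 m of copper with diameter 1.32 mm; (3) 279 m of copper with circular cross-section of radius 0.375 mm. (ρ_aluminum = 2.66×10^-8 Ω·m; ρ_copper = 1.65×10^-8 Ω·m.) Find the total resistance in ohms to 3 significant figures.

13.8 Ω

Seg 1: A = π(d/2)² = π(8.4000e-04 m)² = 2.217e-06 m²
R_1 = (2.66×10^-8)(65.8)/(2.217e-06) = 0.7896 Ω
Seg 2: A = π(d/2)² = π(6.6000e-04 m)² = 1.368e-06 m²
R_2 = (1.65×10^-8)(211)/(1.368e-06) = 2.544 Ω
Seg 3: A = πr² = π(3.7500e-04 m)² = 4.418e-07 m²
R_3 = (1.65×10^-8)(279)/(4.418e-07) = 10.42 Ω
R_total = R_1 + R_2 + R_3 = 13.8 Ω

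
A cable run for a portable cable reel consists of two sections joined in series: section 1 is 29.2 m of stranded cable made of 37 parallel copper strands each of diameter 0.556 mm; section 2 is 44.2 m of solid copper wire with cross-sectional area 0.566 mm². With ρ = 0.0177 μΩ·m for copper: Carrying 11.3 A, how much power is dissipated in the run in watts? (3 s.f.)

184 W

ρ = 0.0177 μΩ·m = 1.77×10^-8 Ω·m
Section 1: A_strand = π(2.7800e-04)² = 2.428e-07 m²; R₁ = ρL/(N·A_s) = (1.77×10^-8)(29.2)/(37×2.428e-07) = 0.05753 Ω
Section 2: A = 0.566 mm² = 5.660e-07 m²
R₂ = (1.77×10^-8)(44.2)/(5.660e-07) = 1.382 Ω
R = R₁ + R₂ = 1.44 Ω
P = I²R = (11.3)² × 1.44 = 184 W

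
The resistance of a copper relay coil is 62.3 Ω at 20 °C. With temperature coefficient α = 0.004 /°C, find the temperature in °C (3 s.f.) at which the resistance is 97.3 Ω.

R = R₀(1 + α(T − T₀)) ⇒ T = T₀ + (R/R₀ − 1)/α
T = 20 + (97.3/62.3 − 1)/0.004 = 20 + (0.5618)/0.004 = 160 °C

160 °C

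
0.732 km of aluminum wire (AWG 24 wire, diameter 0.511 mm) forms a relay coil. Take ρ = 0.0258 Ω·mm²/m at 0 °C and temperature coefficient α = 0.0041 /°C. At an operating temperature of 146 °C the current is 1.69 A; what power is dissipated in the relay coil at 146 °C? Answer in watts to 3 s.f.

ρ = 0.0258 Ω·mm²/m = 2.58×10^-8 Ω·m
A = π(0.511/2 mm)² = π(2.5550e-04 m)² = 2.051e-07 m²
R₍0₎ = ρL/A = (2.58×10^-8)(732)/(2.051e-07) = 92.09 Ω
R₍146₎ = R₍0₎(1 + αΔT) = 92.09 × (1 + 0.0041×146) = 147.2 Ω
P = I²R = (1.69)² × 147.2 = 420 W

420 W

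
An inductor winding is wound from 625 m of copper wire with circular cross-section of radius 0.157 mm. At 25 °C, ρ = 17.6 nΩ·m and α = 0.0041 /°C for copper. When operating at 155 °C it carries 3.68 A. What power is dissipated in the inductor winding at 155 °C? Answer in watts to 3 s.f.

ρ = 17.6 nΩ·m = 1.76×10^-8 Ω·m
A = πr² = π(1.5700e-04 m)² = 7.744e-08 m²
R₍25₎ = ρL/A = (1.76×10^-8)(625)/(7.744e-08) = 142.1 Ω
R₍155₎ = R₍25₎(1 + αΔT) = 142.1 × (1 + 0.0041×130) = 217.8 Ω
P = I²R = (3.68)² × 217.8 = 2950 W

2950 W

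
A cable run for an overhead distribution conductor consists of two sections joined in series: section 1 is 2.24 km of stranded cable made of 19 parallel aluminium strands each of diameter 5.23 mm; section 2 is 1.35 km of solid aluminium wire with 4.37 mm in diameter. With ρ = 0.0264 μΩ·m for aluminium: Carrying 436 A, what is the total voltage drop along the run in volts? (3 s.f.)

ρ = 0.0264 μΩ·m = 2.64×10^-8 Ω·m
Section 1: A_strand = π(2.6150e-03)² = 2.148e-05 m²; R₁ = ρL/(N·A_s) = (2.64×10^-8)(2240)/(19×2.148e-05) = 0.1449 Ω
Section 2: A = π(d/2)² = π(2.1850e-03 m)² = 1.500e-05 m²
R₂ = (2.64×10^-8)(1350)/(1.500e-05) = 2.376 Ω
R = R₁ + R₂ = 2.521 Ω
V = IR = 436 × 2.521 = 1100 V

1100 V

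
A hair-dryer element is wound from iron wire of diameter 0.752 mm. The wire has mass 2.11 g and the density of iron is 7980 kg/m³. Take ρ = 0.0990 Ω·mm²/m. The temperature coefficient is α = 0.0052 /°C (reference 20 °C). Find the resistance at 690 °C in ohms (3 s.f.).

ρ = 0.0990 Ω·mm²/m = 9.90×10^-8 Ω·m
A = π(d/2)² = π(3.7600e-04 m)² = 4.4415e-07 m²
L = m/(density·A) = 0.00211/(7980×4.4415e-07) = 0.5953 m
R = ρL/A = (9.90×10^-8)(0.5953)/(4.4415e-07) = 0.1327 Ω
R(690 °C) = 0.1327 × (1 + 0.0052×670) = 0.595 Ω

0.595 Ω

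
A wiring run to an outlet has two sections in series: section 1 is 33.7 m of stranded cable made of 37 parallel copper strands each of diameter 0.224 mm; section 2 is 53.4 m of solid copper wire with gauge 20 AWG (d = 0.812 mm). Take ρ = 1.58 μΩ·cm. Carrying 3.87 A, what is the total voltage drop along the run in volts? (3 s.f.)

7.72 V

ρ = 1.58 μΩ·cm = 1.58×10^-8 Ω·m
Section 1: A_strand = π(1.1200e-04)² = 3.941e-08 m²; R₁ = ρL/(N·A_s) = (1.58×10^-8)(33.7)/(37×3.941e-08) = 0.3652 Ω
Section 2: A = π(0.812/2 mm)² = π(4.0600e-04 m)² = 5.178e-07 m²
R₂ = (1.58×10^-8)(53.4)/(5.178e-07) = 1.629 Ω
R = R₁ + R₂ = 1.994 Ω
V = IR = 3.87 × 1.994 = 7.72 V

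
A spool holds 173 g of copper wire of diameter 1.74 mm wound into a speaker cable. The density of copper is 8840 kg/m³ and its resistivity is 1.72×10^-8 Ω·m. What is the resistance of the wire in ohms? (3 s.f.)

A = π(d/2)² = π(8.7000e-04 m)² = 2.3779e-06 m²
L = m/(density·A) = 0.173/(8840×2.3779e-06) = 8.23 m
R = ρL/A = (1.72×10^-8)(8.23)/(2.3779e-06) = 0.0595 Ω

0.0595 Ω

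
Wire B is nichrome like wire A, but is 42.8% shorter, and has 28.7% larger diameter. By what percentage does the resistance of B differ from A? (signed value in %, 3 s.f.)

R ∝ L/d², so R_B/R_A = (1 − 42.8/100) × (1 + 28.7/100)⁻²
= 0.572 × 0.6037 = 0.3453
(R_B − R_A)/R_A = 0.3453 − 1 = -65.5%

-65.5%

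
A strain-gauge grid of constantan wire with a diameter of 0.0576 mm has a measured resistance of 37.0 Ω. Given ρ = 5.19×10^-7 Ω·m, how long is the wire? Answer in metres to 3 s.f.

0.186 m

A = π(d/2)² = π(2.8800e-05 m)² = 2.606e-09 m²
L = RA/ρ = (37)(2.606e-09)/(5.19×10^-7) = 0.186 m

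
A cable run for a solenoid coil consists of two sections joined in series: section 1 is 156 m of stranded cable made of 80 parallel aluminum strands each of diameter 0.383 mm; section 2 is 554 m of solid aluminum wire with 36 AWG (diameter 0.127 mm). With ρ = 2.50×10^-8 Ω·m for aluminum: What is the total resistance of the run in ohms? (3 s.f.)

1090 Ω

Section 1: A_strand = π(1.9150e-04)² = 1.152e-07 m²; R₁ = ρL/(N·A_s) = (2.50×10^-8)(156)/(80×1.152e-07) = 0.4231 Ω
Section 2: A = π(0.127/2 mm)² = π(6.3500e-05 m)² = 1.267e-08 m²
R₂ = (2.50×10^-8)(554)/(1.267e-08) = 1093 Ω
R = R₁ + R₂ = 1090 Ω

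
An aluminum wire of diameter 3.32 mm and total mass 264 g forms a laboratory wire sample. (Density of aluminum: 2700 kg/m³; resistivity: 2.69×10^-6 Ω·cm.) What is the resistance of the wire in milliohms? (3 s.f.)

ρ = 2.69×10^-6 Ω·cm = 2.69×10^-8 Ω·m
A = π(d/2)² = π(1.6600e-03 m)² = 8.6570e-06 m²
L = m/(density·A) = 0.264/(2700×8.6570e-06) = 11.29 m
R = ρL/A = (2.69×10^-8)(11.29)/(8.6570e-06) = 35.1 mΩ

35.1 mΩ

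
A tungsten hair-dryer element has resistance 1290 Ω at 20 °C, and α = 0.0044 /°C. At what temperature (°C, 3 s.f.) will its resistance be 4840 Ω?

R = R₀(1 + α(T − T₀)) ⇒ T = T₀ + (R/R₀ − 1)/α
T = 20 + (4840/1290 − 1)/0.0044 = 20 + (2.752)/0.0044 = 645 °C

645 °C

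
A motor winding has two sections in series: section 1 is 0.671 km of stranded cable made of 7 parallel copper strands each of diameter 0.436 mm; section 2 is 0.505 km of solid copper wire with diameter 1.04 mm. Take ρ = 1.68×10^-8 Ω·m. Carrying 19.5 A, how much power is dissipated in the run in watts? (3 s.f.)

7900 W

Section 1: A_strand = π(2.1800e-04)² = 1.493e-07 m²; R₁ = ρL/(N·A_s) = (1.68×10^-8)(671)/(7×1.493e-07) = 10.79 Ω
Section 2: A = π(d/2)² = π(5.2000e-04 m)² = 8.495e-07 m²
R₂ = (1.68×10^-8)(505)/(8.495e-07) = 9.987 Ω
R = R₁ + R₂ = 20.77 Ω
P = I²R = (19.5)² × 20.77 = 7900 W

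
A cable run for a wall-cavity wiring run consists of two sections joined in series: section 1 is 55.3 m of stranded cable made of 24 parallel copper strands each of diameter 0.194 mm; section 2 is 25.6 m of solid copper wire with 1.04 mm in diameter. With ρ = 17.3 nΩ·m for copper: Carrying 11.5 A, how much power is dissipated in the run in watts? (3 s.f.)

247 W

ρ = 17.3 nΩ·m = 1.73×10^-8 Ω·m
Section 1: A_strand = π(9.7000e-05)² = 2.956e-08 m²; R₁ = ρL/(N·A_s) = (1.73×10^-8)(55.3)/(24×2.956e-08) = 1.349 Ω
Section 2: A = π(d/2)² = π(5.2000e-04 m)² = 8.495e-07 m²
R₂ = (1.73×10^-8)(25.6)/(8.495e-07) = 0.5214 Ω
R = R₁ + R₂ = 1.87 Ω
P = I²R = (11.5)² × 1.87 = 247 W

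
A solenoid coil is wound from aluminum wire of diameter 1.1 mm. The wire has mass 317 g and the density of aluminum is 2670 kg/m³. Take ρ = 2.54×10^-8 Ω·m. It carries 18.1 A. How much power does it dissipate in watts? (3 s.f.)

A = π(d/2)² = π(5.5000e-04 m)² = 9.5033e-07 m²
L = m/(density·A) = 0.317/(2670×9.5033e-07) = 124.9 m
R = ρL/A = (2.54×10^-8)(124.9)/(9.5033e-07) = 3.339 Ω
P = I²R = (18.1)² × 3.339 = 1090 W

1090 W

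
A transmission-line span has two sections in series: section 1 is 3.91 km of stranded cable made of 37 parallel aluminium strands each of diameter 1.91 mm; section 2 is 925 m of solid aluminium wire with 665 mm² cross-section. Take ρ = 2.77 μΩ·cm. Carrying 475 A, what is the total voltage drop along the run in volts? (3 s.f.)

504 V

ρ = 2.77 μΩ·cm = 2.77×10^-8 Ω·m
Section 1: A_strand = π(9.5500e-04)² = 2.865e-06 m²; R₁ = ρL/(N·A_s) = (2.77×10^-8)(3910)/(37×2.865e-06) = 1.022 Ω
Section 2: A = 665 mm² = 6.650e-04 m²
R₂ = (2.77×10^-8)(925)/(6.650e-04) = 0.03853 Ω
R = R₁ + R₂ = 1.06 Ω
V = IR = 475 × 1.06 = 504 V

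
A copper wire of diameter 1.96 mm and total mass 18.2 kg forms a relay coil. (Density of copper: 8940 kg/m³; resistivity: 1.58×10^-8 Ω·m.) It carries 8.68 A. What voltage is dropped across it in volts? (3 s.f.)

A = π(d/2)² = π(9.8000e-04 m)² = 3.0172e-06 m²
L = m/(density·A) = 18.2/(8940×3.0172e-06) = 674.7 m
R = ρL/A = (1.58×10^-8)(674.7)/(3.0172e-06) = 3.533 Ω
V = IR = 8.68 × 3.533 = 30.7 V

30.7 V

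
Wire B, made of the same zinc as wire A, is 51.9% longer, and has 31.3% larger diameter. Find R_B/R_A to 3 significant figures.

R ∝ L/d², so R_B/R_A = (1 + 51.9/100) × (1 + 31.3/100)⁻²
= 1.519 × 0.5801 = 0.881

0.881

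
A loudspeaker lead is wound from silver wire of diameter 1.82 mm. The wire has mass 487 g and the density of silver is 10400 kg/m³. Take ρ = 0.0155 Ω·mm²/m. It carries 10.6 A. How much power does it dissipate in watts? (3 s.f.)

12.0 W

ρ = 0.0155 Ω·mm²/m = 1.55×10^-8 Ω·m
A = π(d/2)² = π(9.1000e-04 m)² = 2.6016e-06 m²
L = m/(density·A) = 0.487/(10400×2.6016e-06) = 18 m
R = ρL/A = (1.55×10^-8)(18)/(2.6016e-06) = 0.1072 Ω
P = I²R = (10.6)² × 0.1072 = 12.0 W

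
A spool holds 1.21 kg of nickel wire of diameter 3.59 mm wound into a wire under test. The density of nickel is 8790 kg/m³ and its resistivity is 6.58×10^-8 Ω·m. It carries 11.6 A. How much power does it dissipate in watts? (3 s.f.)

11.9 W

A = π(d/2)² = π(1.7950e-03 m)² = 1.0122e-05 m²
L = m/(density·A) = 1.21/(8790×1.0122e-05) = 13.6 m
R = ρL/A = (6.58×10^-8)(13.6)/(1.0122e-05) = 0.0884 Ω
P = I²R = (11.6)² × 0.0884 = 11.9 W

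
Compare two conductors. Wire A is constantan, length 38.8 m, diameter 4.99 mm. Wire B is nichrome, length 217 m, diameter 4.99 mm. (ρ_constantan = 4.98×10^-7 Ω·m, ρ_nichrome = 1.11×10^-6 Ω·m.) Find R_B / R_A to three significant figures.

12.5

R ∝ ρL/d², so R_B/R_A = (ρ_B/ρ_A) × (L_B/L_A)
= (1.11×10^-6/4.98×10^-7) × (217/38.8) = 12.5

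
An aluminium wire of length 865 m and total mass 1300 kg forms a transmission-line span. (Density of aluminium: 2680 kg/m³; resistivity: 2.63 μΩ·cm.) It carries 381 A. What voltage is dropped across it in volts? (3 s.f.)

ρ = 2.63 μΩ·cm = 2.63×10^-8 Ω·m
A = m/(density·L) = 1300/(2680×865) = 5.6078e-04 m²
R = ρL/A = (2.63×10^-8)(865)/(5.6078e-04) = 0.04057 Ω
V = IR = 381 × 0.04057 = 15.5 V

15.5 V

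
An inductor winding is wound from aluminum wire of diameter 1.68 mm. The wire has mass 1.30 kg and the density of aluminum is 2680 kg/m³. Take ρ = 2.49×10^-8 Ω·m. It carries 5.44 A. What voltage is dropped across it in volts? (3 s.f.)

A = π(d/2)² = π(8.4000e-04 m)² = 2.2167e-06 m²
L = m/(density·A) = 1.3/(2680×2.2167e-06) = 218.8 m
R = ρL/A = (2.49×10^-8)(218.8)/(2.2167e-06) = 2.458 Ω
V = IR = 5.44 × 2.458 = 13.4 V

13.4 V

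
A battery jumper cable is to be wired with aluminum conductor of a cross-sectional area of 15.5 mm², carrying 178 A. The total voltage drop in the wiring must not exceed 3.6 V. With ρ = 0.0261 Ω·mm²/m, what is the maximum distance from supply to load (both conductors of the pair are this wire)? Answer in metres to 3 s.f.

ρ = 0.0261 Ω·mm²/m = 2.61×10^-8 Ω·m
A = 15.5 mm² = 1.550e-05 m²
L_max = V_max·A/(2·ρI) = (3.6)(1.550e-05)/(2×2.61×10^-8×178) = 6.01 m

6.01 m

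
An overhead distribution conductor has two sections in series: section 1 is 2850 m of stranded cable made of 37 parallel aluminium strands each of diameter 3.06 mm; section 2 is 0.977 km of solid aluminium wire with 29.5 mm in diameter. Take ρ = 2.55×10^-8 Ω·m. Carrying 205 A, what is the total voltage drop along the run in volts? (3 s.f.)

62.2 V

Section 1: A_strand = π(1.5300e-03)² = 7.354e-06 m²; R₁ = ρL/(N·A_s) = (2.55×10^-8)(2850)/(37×7.354e-06) = 0.2671 Ω
Section 2: A = π(d/2)² = π(1.4750e-02 m)² = 6.835e-04 m²
R₂ = (2.55×10^-8)(977)/(6.835e-04) = 0.03645 Ω
R = R₁ + R₂ = 0.3035 Ω
V = IR = 205 × 0.3035 = 62.2 V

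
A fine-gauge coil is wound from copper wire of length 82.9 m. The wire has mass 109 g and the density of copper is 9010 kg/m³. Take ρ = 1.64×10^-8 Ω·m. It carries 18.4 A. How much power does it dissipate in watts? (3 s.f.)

A = m/(density·L) = 0.109/(9010×82.9) = 1.4593e-07 m²
R = ρL/A = (1.64×10^-8)(82.9)/(1.4593e-07) = 9.316 Ω
P = I²R = (18.4)² × 9.316 = 3150 W

3150 W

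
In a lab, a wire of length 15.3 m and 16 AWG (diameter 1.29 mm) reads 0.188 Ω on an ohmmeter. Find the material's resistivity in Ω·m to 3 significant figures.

A = π(1.29/2 mm)² = π(6.4500e-04 m)² = 1.307e-06 m²
ρ = RA/L = (0.188)(1.307e-06)/(15.3) = 1.61×10^-8 Ω·m

1.61×10^-8 Ω·m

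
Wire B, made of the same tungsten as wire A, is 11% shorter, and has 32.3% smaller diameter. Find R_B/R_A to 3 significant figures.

R ∝ L/d², so R_B/R_A = (1 − 11/100) × (1 − 32.3/100)⁻²
= 0.89 × 2.182 = 1.94

1.94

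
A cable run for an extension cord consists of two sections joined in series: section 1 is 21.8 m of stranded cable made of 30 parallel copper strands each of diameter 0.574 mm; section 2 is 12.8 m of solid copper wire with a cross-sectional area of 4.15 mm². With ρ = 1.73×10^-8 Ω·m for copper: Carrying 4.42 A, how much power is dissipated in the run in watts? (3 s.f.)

1.99 W

Section 1: A_strand = π(2.8700e-04)² = 2.588e-07 m²; R₁ = ρL/(N·A_s) = (1.73×10^-8)(21.8)/(30×2.588e-07) = 0.04858 Ω
Section 2: A = 4.15 mm² = 4.150e-06 m²
R₂ = (1.73×10^-8)(12.8)/(4.150e-06) = 0.05336 Ω
R = R₁ + R₂ = 0.1019 Ω
P = I²R = (4.42)² × 0.1019 = 1.99 W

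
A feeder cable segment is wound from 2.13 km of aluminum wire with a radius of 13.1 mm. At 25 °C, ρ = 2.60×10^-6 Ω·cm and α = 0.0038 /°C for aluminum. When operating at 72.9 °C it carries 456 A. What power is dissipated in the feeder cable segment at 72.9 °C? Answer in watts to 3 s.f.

ρ = 2.60×10^-6 Ω·cm = 2.60×10^-8 Ω·m
A = πr² = π(1.3100e-02 m)² = 5.391e-04 m²
R₍25₎ = ρL/A = (2.60×10^-8)(2130)/(5.391e-04) = 0.1027 Ω
R₍72.9₎ = R₍25₎(1 + αΔT) = 0.1027 × (1 + 0.0038×47.9) = 0.1214 Ω
P = I²R = (456)² × 0.1214 = 25200 W

25200 W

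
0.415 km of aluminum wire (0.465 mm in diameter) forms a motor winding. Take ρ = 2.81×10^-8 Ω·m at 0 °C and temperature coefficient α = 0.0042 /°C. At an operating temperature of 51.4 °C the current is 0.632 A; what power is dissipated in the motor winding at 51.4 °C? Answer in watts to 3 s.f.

33.3 W

A = π(d/2)² = π(2.3250e-04 m)² = 1.698e-07 m²
R₍0₎ = ρL/A = (2.81×10^-8)(415)/(1.698e-07) = 68.67 Ω
R₍51.4₎ = R₍0₎(1 + αΔT) = 68.67 × (1 + 0.0042×51.4) = 83.49 Ω
P = I²R = (0.632)² × 83.49 = 33.3 W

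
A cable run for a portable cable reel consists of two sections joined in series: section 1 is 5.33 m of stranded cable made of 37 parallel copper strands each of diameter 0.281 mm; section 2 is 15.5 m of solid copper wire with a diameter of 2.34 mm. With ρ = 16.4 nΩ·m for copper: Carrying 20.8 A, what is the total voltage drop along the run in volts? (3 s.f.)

2.02 V

ρ = 16.4 nΩ·m = 1.64×10^-8 Ω·m
Section 1: A_strand = π(1.4050e-04)² = 6.202e-08 m²; R₁ = ρL/(N·A_s) = (1.64×10^-8)(5.33)/(37×6.202e-08) = 0.03809 Ω
Section 2: A = π(d/2)² = π(1.1700e-03 m)² = 4.301e-06 m²
R₂ = (1.64×10^-8)(15.5)/(4.301e-06) = 0.05911 Ω
R = R₁ + R₂ = 0.0972 Ω
V = IR = 20.8 × 0.0972 = 2.02 V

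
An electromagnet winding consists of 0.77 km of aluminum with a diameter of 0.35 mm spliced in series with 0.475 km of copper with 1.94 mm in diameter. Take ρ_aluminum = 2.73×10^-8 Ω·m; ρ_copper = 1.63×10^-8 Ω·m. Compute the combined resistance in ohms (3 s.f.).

221 Ω

Segment 1: A = π(d/2)² = π(1.7500e-04 m)² = 9.621e-08 m²
R₁ = ρL/A = (2.73×10^-8)(770)/(9.621e-08) = 218.5 Ω
Segment 2: A = π(d/2)² = π(9.7000e-04 m)² = 2.956e-06 m²
R₂ = (1.63×10^-8)(475)/(2.956e-06) = 2.619 Ω
R = R₁ + R₂ = 221 Ω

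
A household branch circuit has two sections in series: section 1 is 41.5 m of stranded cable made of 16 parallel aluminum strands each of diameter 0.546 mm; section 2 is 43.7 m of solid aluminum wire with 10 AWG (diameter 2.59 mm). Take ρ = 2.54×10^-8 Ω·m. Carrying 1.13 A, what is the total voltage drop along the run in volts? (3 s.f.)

0.556 V

Section 1: A_strand = π(2.7300e-04)² = 2.341e-07 m²; R₁ = ρL/(N·A_s) = (2.54×10^-8)(41.5)/(16×2.341e-07) = 0.2814 Ω
Section 2: A = π(2.59/2 mm)² = π(1.2950e-03 m)² = 5.269e-06 m²
R₂ = (2.54×10^-8)(43.7)/(5.269e-06) = 0.2107 Ω
R = R₁ + R₂ = 0.4921 Ω
V = IR = 1.13 × 0.4921 = 0.556 V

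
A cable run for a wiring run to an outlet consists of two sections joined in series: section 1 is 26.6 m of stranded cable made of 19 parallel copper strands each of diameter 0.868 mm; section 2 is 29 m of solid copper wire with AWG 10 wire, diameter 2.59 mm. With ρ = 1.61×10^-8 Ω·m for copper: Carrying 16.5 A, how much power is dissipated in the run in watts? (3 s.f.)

34.5 W

Section 1: A_strand = π(4.3400e-04)² = 5.917e-07 m²; R₁ = ρL/(N·A_s) = (1.61×10^-8)(26.6)/(19×5.917e-07) = 0.03809 Ω
Section 2: A = π(2.59/2 mm)² = π(1.2950e-03 m)² = 5.269e-06 m²
R₂ = (1.61×10^-8)(29)/(5.269e-06) = 0.08862 Ω
R = R₁ + R₂ = 0.1267 Ω
P = I²R = (16.5)² × 0.1267 = 34.5 W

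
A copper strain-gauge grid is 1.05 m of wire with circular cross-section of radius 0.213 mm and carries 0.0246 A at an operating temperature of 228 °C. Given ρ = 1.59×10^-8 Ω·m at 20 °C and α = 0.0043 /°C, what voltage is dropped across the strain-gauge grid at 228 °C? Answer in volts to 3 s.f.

A = πr² = π(2.1300e-04 m)² = 1.425e-07 m²
R₍20₎ = ρL/A = (1.59×10^-8)(1.05)/(1.425e-07) = 0.1171 Ω
R₍228₎ = R₍20₎(1 + αΔT) = 0.1171 × (1 + 0.0043×208) = 0.2219 Ω
V = IR = 0.0246 × 0.2219 = 0.00546 V

0.00546 V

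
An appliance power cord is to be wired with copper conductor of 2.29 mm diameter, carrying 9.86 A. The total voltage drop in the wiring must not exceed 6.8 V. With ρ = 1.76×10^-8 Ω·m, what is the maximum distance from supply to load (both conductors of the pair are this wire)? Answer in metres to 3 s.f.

80.7 m

A = π(d/2)² = π(1.1450e-03 m)² = 4.119e-06 m²
L_max = V_max·A/(2·ρI) = (6.8)(4.119e-06)/(2×1.76×10^-8×9.86) = 80.7 m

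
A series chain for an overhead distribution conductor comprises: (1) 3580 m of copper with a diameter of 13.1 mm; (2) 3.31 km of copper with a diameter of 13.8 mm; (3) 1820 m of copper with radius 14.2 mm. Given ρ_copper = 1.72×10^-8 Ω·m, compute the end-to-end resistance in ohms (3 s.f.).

Seg 1: A = π(d/2)² = π(6.5500e-03 m)² = 1.348e-04 m²
R_1 = (1.72×10^-8)(3580)/(1.348e-04) = 0.4569 Ω
Seg 2: A = π(d/2)² = π(6.9000e-03 m)² = 1.496e-04 m²
R_2 = (1.72×10^-8)(3310)/(1.496e-04) = 0.3806 Ω
Seg 3: A = πr² = π(1.4200e-02 m)² = 6.335e-04 m²
R_3 = (1.72×10^-8)(1820)/(6.335e-04) = 0.04942 Ω
R_total = R_1 + R_2 + R_3 = 0.887 Ω

0.887 Ω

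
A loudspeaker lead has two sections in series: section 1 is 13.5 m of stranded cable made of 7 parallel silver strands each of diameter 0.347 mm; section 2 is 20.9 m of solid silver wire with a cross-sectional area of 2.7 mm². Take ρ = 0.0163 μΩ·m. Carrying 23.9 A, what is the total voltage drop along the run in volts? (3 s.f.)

ρ = 0.0163 μΩ·m = 1.63×10^-8 Ω·m
Section 1: A_strand = π(1.7350e-04)² = 9.457e-08 m²; R₁ = ρL/(N·A_s) = (1.63×10^-8)(13.5)/(7×9.457e-08) = 0.3324 Ω
Section 2: A = 2.7 mm² = 2.700e-06 m²
R₂ = (1.63×10^-8)(20.9)/(2.700e-06) = 0.1262 Ω
R = R₁ + R₂ = 0.4586 Ω
V = IR = 23.9 × 0.4586 = 11.0 V

11.0 V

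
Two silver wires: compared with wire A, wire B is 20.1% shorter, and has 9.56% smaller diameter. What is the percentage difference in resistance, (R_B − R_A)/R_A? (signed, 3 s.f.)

-2.32%

R ∝ L/d², so R_B/R_A = (1 − 20.1/100) × (1 − 9.56/100)⁻²
= 0.799 × 1.223 = 0.9768
(R_B − R_A)/R_A = 0.9768 − 1 = -2.32%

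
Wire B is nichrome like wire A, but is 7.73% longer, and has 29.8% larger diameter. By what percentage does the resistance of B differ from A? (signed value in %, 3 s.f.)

-36.1%

R ∝ L/d², so R_B/R_A = (1 + 7.73/100) × (1 + 29.8/100)⁻²
= 1.077 × 0.5935 = 0.6394
(R_B − R_A)/R_A = 0.6394 − 1 = -36.1%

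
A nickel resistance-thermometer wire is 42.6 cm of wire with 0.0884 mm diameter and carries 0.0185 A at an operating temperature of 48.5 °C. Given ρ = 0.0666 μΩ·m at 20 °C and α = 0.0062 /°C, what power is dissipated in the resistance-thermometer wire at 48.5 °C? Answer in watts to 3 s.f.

ρ = 0.0666 μΩ·m = 6.66×10^-8 Ω·m
A = π(d/2)² = π(4.4200e-05 m)² = 6.138e-09 m²
R₍20₎ = ρL/A = (6.66×10^-8)(0.426)/(6.138e-09) = 4.623 Ω
R₍48.5₎ = R₍20₎(1 + αΔT) = 4.623 × (1 + 0.0062×28.5) = 5.439 Ω
P = I²R = (0.0185)² × 5.439 = 0.00186 W

0.00186 W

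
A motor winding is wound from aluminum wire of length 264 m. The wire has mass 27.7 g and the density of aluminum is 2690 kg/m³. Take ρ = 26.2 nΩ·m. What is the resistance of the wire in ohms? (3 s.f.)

ρ = 26.2 nΩ·m = 2.62×10^-8 Ω·m
A = m/(density·L) = 0.0277/(2690×264) = 3.9005e-08 m²
R = ρL/A = (2.62×10^-8)(264)/(3.9005e-08) = 177 Ω

177 Ω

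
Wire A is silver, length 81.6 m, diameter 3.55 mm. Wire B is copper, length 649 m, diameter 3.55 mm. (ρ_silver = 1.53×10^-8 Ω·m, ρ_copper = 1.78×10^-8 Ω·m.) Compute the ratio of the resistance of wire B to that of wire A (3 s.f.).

R ∝ ρL/d², so R_B/R_A = (ρ_B/ρ_A) × (L_B/L_A)
= (1.78×10^-8/1.53×10^-8) × (649/81.6) = 9.25

9.25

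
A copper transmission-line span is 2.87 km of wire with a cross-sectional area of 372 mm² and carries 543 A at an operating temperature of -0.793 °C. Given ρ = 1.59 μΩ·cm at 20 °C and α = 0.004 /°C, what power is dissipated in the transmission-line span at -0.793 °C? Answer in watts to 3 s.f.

ρ = 1.59 μΩ·cm = 1.59×10^-8 Ω·m
A = 372 mm² = 3.720e-04 m²
R₍20₎ = ρL/A = (1.59×10^-8)(2870)/(3.720e-04) = 0.1227 Ω
R₍-0.793₎ = R₍20₎(1 + αΔT) = 0.1227 × (1 + 0.004×-20.8) = 0.1125 Ω
P = I²R = (543)² × 0.1125 = 33200 W

33200 W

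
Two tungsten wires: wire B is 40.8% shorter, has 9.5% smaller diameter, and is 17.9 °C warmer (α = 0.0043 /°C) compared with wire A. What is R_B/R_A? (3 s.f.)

0.778

R ∝ ρL/d² with ρ ∝ (1+αΔT), so R_B/R_A = (1 − 40.8/100) × (1 − 9.5/100)⁻² × (1 + 0.0043×17.9)
= 0.592 × 1.221 × 1.077 = 0.778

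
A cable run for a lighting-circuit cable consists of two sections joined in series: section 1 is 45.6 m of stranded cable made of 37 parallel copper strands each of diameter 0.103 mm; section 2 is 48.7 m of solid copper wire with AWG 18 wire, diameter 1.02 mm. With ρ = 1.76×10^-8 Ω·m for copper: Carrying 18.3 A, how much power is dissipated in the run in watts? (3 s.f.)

Section 1: A_strand = π(5.1500e-05)² = 8.332e-09 m²; R₁ = ρL/(N·A_s) = (1.76×10^-8)(45.6)/(37×8.332e-09) = 2.603 Ω
Section 2: A = π(1.02/2 mm)² = π(5.1000e-04 m)² = 8.171e-07 m²
R₂ = (1.76×10^-8)(48.7)/(8.171e-07) = 1.049 Ω
R = R₁ + R₂ = 3.652 Ω
P = I²R = (18.3)² × 3.652 = 1220 W

1220 W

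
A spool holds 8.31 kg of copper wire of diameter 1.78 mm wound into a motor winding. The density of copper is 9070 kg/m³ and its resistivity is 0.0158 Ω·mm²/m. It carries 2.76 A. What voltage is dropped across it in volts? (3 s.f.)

6.45 V

ρ = 0.0158 Ω·mm²/m = 1.58×10^-8 Ω·m
A = π(d/2)² = π(8.9000e-04 m)² = 2.4885e-06 m²
L = m/(density·A) = 8.31/(9070×2.4885e-06) = 368.2 m
R = ρL/A = (1.58×10^-8)(368.2)/(2.4885e-06) = 2.338 Ω
V = IR = 2.76 × 2.338 = 6.45 V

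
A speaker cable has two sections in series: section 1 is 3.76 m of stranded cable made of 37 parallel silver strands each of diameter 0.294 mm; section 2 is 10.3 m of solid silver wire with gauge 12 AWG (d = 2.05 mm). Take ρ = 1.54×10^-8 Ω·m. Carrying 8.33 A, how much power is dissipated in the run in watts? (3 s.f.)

Section 1: A_strand = π(1.4700e-04)² = 6.789e-08 m²; R₁ = ρL/(N·A_s) = (1.54×10^-8)(3.76)/(37×6.789e-08) = 0.02305 Ω
Section 2: A = π(2.05/2 mm)² = π(1.0250e-03 m)² = 3.301e-06 m²
R₂ = (1.54×10^-8)(10.3)/(3.301e-06) = 0.04806 Ω
R = R₁ + R₂ = 0.07111 Ω
P = I²R = (8.33)² × 0.07111 = 4.93 W

4.93 W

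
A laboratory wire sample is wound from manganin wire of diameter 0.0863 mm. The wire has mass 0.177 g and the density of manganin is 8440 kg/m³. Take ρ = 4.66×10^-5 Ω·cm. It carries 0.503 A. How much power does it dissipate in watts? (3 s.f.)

72.3 W

ρ = 4.66×10^-5 Ω·cm = 4.66×10^-7 Ω·m
A = π(d/2)² = π(4.3150e-05 m)² = 5.8494e-09 m²
L = m/(density·A) = 1.770×10^-4/(8440×5.8494e-09) = 3.585 m
R = ρL/A = (4.66×10^-7)(3.585)/(5.8494e-09) = 285.6 Ω
P = I²R = (0.503)² × 285.6 = 72.3 W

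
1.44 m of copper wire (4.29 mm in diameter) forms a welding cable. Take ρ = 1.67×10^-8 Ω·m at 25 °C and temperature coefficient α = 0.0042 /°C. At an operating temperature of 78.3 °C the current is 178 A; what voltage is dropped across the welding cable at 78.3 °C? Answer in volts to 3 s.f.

0.362 V

A = π(d/2)² = π(2.1450e-03 m)² = 1.445e-05 m²
R₍25₎ = ρL/A = (1.67×10^-8)(1.44)/(1.445e-05) = 0.001664 Ω
R₍78.3₎ = R₍25₎(1 + αΔT) = 0.001664 × (1 + 0.0042×53.3) = 0.002036 Ω
V = IR = 178 × 0.002036 = 0.362 V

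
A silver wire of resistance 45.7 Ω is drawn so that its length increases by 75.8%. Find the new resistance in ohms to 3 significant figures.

141 Ω

k = 1 + 75.8/100 = 1.758; volume constant ⇒ A' = A/k, so R' = k²R.
R' = 3.091 × 45.7 = 141 Ω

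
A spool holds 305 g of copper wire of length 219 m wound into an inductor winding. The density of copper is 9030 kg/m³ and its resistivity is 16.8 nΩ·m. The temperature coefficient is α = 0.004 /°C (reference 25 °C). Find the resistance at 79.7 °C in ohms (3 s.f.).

29.1 Ω

ρ = 16.8 nΩ·m = 1.68×10^-8 Ω·m
A = m/(density·L) = 0.305/(9030×219) = 1.5423e-07 m²
R = ρL/A = (1.68×10^-8)(219)/(1.5423e-07) = 23.86 Ω
R(79.7 °C) = 23.86 × (1 + 0.004×54.7) = 29.1 Ω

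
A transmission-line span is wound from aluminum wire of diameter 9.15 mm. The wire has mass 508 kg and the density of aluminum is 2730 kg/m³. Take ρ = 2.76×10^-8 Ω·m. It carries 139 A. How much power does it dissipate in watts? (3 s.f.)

A = π(d/2)² = π(4.5750e-03 m)² = 6.5755e-05 m²
L = m/(density·A) = 508/(2730×6.5755e-05) = 2830 m
R = ρL/A = (2.76×10^-8)(2830)/(6.5755e-05) = 1.188 Ω
P = I²R = (139)² × 1.188 = 22900 W

22900 W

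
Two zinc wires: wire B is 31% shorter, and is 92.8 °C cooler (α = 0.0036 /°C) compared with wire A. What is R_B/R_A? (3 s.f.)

R ∝ ρL/d² with ρ ∝ (1+αΔT), so R_B/R_A = (1 − 31/100) × (1 − 0.0036×92.8)
= 0.69 × 0.6659 = 0.459

0.459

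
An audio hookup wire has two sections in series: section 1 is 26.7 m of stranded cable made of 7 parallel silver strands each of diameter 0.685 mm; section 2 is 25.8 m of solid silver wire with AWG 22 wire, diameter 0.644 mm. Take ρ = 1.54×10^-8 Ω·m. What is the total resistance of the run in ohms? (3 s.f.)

1.38 Ω

Section 1: A_strand = π(3.4250e-04)² = 3.685e-07 m²; R₁ = ρL/(N·A_s) = (1.54×10^-8)(26.7)/(7×3.685e-07) = 0.1594 Ω
Section 2: A = π(0.644/2 mm)² = π(3.2200e-04 m)² = 3.257e-07 m²
R₂ = (1.54×10^-8)(25.8)/(3.257e-07) = 1.22 Ω
R = R₁ + R₂ = 1.38 Ω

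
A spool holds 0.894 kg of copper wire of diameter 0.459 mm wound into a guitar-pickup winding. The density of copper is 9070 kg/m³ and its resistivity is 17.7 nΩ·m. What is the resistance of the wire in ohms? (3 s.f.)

ρ = 17.7 nΩ·m = 1.77×10^-8 Ω·m
A = π(d/2)² = π(2.2950e-04 m)² = 1.6547e-07 m²
L = m/(density·A) = 0.894/(9070×1.6547e-07) = 595.7 m
R = ρL/A = (1.77×10^-8)(595.7)/(1.6547e-07) = 63.7 Ω

63.7 Ω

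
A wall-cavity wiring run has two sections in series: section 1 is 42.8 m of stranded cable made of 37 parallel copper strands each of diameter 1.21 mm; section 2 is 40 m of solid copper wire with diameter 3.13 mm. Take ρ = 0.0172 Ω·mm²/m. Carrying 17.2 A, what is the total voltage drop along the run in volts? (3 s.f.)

1.84 V

ρ = 0.0172 Ω·mm²/m = 1.72×10^-8 Ω·m
Section 1: A_strand = π(6.0500e-04)² = 1.150e-06 m²; R₁ = ρL/(N·A_s) = (1.72×10^-8)(42.8)/(37×1.150e-06) = 0.0173 Ω
Section 2: A = π(d/2)² = π(1.5650e-03 m)² = 7.694e-06 m²
R₂ = (1.72×10^-8)(40)/(7.694e-06) = 0.08941 Ω
R = R₁ + R₂ = 0.1067 Ω
V = IR = 17.2 × 0.1067 = 1.84 V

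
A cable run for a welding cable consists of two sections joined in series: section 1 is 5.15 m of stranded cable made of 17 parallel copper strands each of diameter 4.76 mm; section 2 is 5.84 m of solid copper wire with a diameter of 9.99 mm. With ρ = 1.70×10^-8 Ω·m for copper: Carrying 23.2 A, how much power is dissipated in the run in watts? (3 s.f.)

0.838 W

Section 1: A_strand = π(2.3800e-03)² = 1.780e-05 m²; R₁ = ρL/(N·A_s) = (1.70×10^-8)(5.15)/(17×1.780e-05) = 2.894×10^-4 Ω
Section 2: A = π(d/2)² = π(4.9950e-03 m)² = 7.838e-05 m²
R₂ = (1.70×10^-8)(5.84)/(7.838e-05) = 0.001267 Ω
R = R₁ + R₂ = 0.001556 Ω
P = I²R = (23.2)² × 0.001556 = 0.838 W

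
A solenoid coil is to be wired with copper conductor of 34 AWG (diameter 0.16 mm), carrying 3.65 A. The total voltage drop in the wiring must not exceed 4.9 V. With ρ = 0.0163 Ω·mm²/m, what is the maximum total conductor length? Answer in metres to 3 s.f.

ρ = 0.0163 Ω·mm²/m = 1.63×10^-8 Ω·m
A = π(0.16/2 mm)² = π(8.0000e-05 m)² = 2.011e-08 m²
L_max = V_max·A/(1·ρI) = (4.9)(2.011e-08)/(1.63×10^-8×3.65) = 1.66 m

1.66 m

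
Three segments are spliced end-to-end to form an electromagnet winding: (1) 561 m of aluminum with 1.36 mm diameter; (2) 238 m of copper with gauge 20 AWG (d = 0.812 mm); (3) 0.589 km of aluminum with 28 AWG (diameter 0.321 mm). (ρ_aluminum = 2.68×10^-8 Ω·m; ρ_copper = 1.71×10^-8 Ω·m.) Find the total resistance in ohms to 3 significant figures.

213 Ω

Seg 1: A = π(d/2)² = π(6.8000e-04 m)² = 1.453e-06 m²
R_1 = (2.68×10^-8)(561)/(1.453e-06) = 10.35 Ω
Seg 2: A = π(0.812/2 mm)² = π(4.0600e-04 m)² = 5.178e-07 m²
R_2 = (1.71×10^-8)(238)/(5.178e-07) = 7.859 Ω
Seg 3: A = π(0.321/2 mm)² = π(1.6050e-04 m)² = 8.093e-08 m²
R_3 = (2.68×10^-8)(589)/(8.093e-08) = 195.1 Ω
R_total = R_1 + R_2 + R_3 = 213 Ω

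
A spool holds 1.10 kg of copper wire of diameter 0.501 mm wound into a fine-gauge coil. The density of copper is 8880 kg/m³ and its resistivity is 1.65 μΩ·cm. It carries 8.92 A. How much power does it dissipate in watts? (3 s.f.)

ρ = 1.65 μΩ·cm = 1.65×10^-8 Ω·m
A = π(d/2)² = π(2.5050e-04 m)² = 1.9714e-07 m²
L = m/(density·A) = 1.1/(8880×1.9714e-07) = 628.4 m
R = ρL/A = (1.65×10^-8)(628.4)/(1.9714e-07) = 52.59 Ω
P = I²R = (8.92)² × 52.59 = 4180 W

4180 W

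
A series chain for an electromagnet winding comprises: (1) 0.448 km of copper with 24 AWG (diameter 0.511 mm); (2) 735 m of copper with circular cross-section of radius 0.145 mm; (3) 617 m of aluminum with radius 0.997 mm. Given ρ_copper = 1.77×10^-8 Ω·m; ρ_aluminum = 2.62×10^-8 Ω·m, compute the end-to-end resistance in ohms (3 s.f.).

241 Ω

Seg 1: A = π(0.511/2 mm)² = π(2.5550e-04 m)² = 2.051e-07 m²
R_1 = (1.77×10^-8)(448)/(2.051e-07) = 38.67 Ω
Seg 2: A = πr² = π(1.4500e-04 m)² = 6.605e-08 m²
R_2 = (1.77×10^-8)(735)/(6.605e-08) = 197 Ω
Seg 3: A = πr² = π(9.9700e-04 m)² = 3.123e-06 m²
R_3 = (2.62×10^-8)(617)/(3.123e-06) = 5.177 Ω
R_total = R_1 + R_2 + R_3 = 241 Ω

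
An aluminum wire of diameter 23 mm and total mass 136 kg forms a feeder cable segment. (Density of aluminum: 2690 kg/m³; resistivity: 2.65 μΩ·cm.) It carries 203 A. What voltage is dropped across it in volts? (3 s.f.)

ρ = 2.65 μΩ·cm = 2.65×10^-8 Ω·m
A = π(d/2)² = π(1.1500e-02 m)² = 4.1548e-04 m²
L = m/(density·A) = 136/(2690×4.1548e-04) = 121.7 m
R = ρL/A = (2.65×10^-8)(121.7)/(4.1548e-04) = 0.007761 Ω
V = IR = 203 × 0.007761 = 1.58 V

1.58 V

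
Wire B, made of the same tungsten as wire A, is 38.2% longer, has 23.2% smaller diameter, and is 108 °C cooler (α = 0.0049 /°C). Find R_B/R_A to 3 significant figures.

1.10

R ∝ ρL/d² with ρ ∝ (1+αΔT), so R_B/R_A = (1 + 38.2/100) × (1 − 23.2/100)⁻² × (1 − 0.0049×108)
= 1.382 × 1.695 × 0.4708 = 1.10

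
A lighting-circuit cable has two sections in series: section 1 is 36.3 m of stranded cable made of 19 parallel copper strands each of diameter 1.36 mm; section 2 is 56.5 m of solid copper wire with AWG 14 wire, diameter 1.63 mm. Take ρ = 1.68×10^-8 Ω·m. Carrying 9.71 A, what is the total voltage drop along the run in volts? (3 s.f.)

4.63 V

Section 1: A_strand = π(6.8000e-04)² = 1.453e-06 m²; R₁ = ρL/(N·A_s) = (1.68×10^-8)(36.3)/(19×1.453e-06) = 0.0221 Ω
Section 2: A = π(1.63/2 mm)² = π(8.1500e-04 m)² = 2.087e-06 m²
R₂ = (1.68×10^-8)(56.5)/(2.087e-06) = 0.4549 Ω
R = R₁ + R₂ = 0.477 Ω
V = IR = 9.71 × 0.477 = 4.63 V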